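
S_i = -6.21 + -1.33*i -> [-6.21, -7.54, -8.87, -10.2, -11.53]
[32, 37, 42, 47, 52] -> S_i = 32 + 5*i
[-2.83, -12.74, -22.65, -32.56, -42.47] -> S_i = -2.83 + -9.91*i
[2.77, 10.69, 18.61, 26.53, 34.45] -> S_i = 2.77 + 7.92*i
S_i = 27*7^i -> [27, 189, 1323, 9261, 64827]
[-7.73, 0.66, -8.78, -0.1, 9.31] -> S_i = Random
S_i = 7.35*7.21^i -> [7.35, 52.99, 382.08, 2754.82, 19862.25]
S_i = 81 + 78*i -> [81, 159, 237, 315, 393]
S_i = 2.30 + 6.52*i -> [2.3, 8.82, 15.34, 21.86, 28.38]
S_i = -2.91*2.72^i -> [-2.91, -7.92, -21.53, -58.56, -159.28]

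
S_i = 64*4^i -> [64, 256, 1024, 4096, 16384]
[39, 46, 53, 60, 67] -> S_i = 39 + 7*i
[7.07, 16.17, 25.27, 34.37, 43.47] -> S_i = 7.07 + 9.10*i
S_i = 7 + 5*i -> [7, 12, 17, 22, 27]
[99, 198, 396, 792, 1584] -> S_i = 99*2^i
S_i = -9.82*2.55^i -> [-9.82, -25.04, -63.85, -162.83, -415.21]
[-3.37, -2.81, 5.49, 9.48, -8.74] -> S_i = Random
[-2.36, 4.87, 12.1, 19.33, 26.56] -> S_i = -2.36 + 7.23*i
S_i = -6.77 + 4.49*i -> [-6.77, -2.28, 2.21, 6.7, 11.19]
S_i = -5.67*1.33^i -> [-5.67, -7.54, -10.03, -13.34, -17.74]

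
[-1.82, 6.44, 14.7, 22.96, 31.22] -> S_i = -1.82 + 8.26*i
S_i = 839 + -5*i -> [839, 834, 829, 824, 819]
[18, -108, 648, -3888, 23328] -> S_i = 18*-6^i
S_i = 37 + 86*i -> [37, 123, 209, 295, 381]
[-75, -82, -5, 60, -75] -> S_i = Random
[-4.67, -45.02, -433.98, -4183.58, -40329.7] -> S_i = -4.67*9.64^i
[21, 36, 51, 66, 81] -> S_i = 21 + 15*i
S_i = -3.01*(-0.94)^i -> [-3.01, 2.83, -2.66, 2.5, -2.35]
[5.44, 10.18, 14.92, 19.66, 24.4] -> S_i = 5.44 + 4.74*i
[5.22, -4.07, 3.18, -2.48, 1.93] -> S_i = 5.22*(-0.78)^i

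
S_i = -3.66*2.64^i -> [-3.66, -9.66, -25.51, -67.34, -177.79]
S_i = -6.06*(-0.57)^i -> [-6.06, 3.45, -1.97, 1.12, -0.64]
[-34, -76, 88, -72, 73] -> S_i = Random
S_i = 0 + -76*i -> [0, -76, -152, -228, -304]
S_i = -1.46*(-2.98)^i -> [-1.46, 4.35, -12.97, 38.64, -115.14]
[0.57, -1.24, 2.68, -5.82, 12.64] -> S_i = 0.57*(-2.17)^i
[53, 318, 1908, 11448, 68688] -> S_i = 53*6^i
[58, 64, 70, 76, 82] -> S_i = 58 + 6*i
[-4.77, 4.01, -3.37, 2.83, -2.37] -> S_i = -4.77*(-0.84)^i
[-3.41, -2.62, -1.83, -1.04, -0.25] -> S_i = -3.41 + 0.79*i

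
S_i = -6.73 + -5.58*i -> [-6.73, -12.31, -17.89, -23.47, -29.05]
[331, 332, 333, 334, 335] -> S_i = 331 + 1*i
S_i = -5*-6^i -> [-5, 30, -180, 1080, -6480]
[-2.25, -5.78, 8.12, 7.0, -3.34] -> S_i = Random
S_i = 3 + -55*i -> [3, -52, -107, -162, -217]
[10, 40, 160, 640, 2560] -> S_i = 10*4^i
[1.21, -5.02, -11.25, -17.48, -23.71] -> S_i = 1.21 + -6.23*i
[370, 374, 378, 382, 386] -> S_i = 370 + 4*i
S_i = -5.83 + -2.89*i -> [-5.83, -8.72, -11.61, -14.5, -17.39]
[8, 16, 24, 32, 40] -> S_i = 8 + 8*i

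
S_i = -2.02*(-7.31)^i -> [-2.02, 14.77, -107.94, 789.05, -5767.94]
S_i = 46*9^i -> [46, 414, 3726, 33534, 301806]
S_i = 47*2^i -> [47, 94, 188, 376, 752]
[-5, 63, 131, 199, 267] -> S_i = -5 + 68*i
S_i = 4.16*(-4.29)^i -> [4.16, -17.85, 76.56, -328.45, 1409.04]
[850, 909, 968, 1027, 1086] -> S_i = 850 + 59*i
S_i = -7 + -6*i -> [-7, -13, -19, -25, -31]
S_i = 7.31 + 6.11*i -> [7.31, 13.42, 19.53, 25.64, 31.75]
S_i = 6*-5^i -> [6, -30, 150, -750, 3750]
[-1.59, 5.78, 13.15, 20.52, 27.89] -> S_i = -1.59 + 7.37*i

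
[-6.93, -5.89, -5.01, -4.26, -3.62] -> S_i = -6.93*0.85^i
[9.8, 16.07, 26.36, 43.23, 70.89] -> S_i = 9.80*1.64^i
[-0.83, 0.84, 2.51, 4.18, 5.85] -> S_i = -0.83 + 1.67*i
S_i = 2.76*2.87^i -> [2.76, 7.92, 22.73, 65.25, 187.26]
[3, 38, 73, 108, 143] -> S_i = 3 + 35*i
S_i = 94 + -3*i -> [94, 91, 88, 85, 82]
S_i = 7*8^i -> [7, 56, 448, 3584, 28672]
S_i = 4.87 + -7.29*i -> [4.87, -2.42, -9.71, -17.0, -24.29]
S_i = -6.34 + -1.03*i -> [-6.34, -7.37, -8.4, -9.43, -10.46]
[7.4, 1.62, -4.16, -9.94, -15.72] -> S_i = 7.40 + -5.78*i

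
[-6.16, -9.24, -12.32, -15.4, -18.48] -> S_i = -6.16 + -3.08*i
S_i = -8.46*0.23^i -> [-8.46, -1.95, -0.45, -0.1, -0.02]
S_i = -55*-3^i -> [-55, 165, -495, 1485, -4455]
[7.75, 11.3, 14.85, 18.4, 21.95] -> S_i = 7.75 + 3.55*i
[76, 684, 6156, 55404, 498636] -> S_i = 76*9^i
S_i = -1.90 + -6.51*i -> [-1.9, -8.41, -14.92, -21.43, -27.94]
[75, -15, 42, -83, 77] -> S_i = Random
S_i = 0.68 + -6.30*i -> [0.68, -5.62, -11.92, -18.22, -24.52]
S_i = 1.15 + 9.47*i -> [1.15, 10.62, 20.09, 29.56, 39.03]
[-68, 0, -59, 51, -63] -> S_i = Random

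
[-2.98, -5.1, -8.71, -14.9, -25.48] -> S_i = -2.98*1.71^i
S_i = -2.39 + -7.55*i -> [-2.39, -9.94, -17.49, -25.04, -32.59]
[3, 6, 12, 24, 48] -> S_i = 3*2^i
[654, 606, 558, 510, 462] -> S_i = 654 + -48*i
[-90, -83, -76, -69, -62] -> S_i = -90 + 7*i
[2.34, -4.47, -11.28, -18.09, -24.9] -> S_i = 2.34 + -6.81*i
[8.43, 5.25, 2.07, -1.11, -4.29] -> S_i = 8.43 + -3.18*i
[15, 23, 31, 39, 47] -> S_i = 15 + 8*i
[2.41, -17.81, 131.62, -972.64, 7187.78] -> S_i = 2.41*(-7.39)^i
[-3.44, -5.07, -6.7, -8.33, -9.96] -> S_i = -3.44 + -1.63*i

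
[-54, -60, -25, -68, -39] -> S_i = Random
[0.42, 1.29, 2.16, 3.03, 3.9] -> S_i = 0.42 + 0.87*i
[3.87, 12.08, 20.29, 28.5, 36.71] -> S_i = 3.87 + 8.21*i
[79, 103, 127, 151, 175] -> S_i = 79 + 24*i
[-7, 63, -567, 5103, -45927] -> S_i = -7*-9^i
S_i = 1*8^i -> [1, 8, 64, 512, 4096]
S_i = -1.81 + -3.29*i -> [-1.81, -5.1, -8.39, -11.68, -14.97]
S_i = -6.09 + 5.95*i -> [-6.09, -0.14, 5.81, 11.76, 17.71]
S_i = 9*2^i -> [9, 18, 36, 72, 144]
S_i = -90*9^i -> [-90, -810, -7290, -65610, -590490]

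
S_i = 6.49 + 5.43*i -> [6.49, 11.92, 17.35, 22.78, 28.21]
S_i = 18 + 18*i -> [18, 36, 54, 72, 90]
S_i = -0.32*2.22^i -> [-0.32, -0.71, -1.58, -3.5, -7.77]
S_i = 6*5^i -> [6, 30, 150, 750, 3750]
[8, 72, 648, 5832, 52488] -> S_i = 8*9^i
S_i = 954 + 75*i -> [954, 1029, 1104, 1179, 1254]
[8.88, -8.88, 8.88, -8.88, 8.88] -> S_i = 8.88*(-1.00)^i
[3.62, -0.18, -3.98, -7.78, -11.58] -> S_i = 3.62 + -3.80*i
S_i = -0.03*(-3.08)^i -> [-0.03, 0.09, -0.28, 0.88, -2.7]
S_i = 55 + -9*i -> [55, 46, 37, 28, 19]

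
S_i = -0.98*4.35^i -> [-0.98, -4.26, -18.54, -80.67, -350.9]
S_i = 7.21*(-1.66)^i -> [7.21, -11.97, 19.87, -32.98, 54.75]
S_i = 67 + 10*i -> [67, 77, 87, 97, 107]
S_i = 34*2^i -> [34, 68, 136, 272, 544]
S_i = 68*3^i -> [68, 204, 612, 1836, 5508]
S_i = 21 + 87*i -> [21, 108, 195, 282, 369]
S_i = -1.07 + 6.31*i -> [-1.07, 5.24, 11.55, 17.86, 24.17]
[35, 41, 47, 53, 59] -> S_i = 35 + 6*i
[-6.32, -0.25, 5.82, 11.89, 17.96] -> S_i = -6.32 + 6.07*i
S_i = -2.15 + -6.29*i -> [-2.15, -8.44, -14.73, -21.02, -27.31]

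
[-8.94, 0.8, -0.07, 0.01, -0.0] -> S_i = -8.94*(-0.09)^i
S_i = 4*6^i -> [4, 24, 144, 864, 5184]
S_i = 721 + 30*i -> [721, 751, 781, 811, 841]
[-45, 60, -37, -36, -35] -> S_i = Random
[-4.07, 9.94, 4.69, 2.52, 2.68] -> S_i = Random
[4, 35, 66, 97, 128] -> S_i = 4 + 31*i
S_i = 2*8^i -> [2, 16, 128, 1024, 8192]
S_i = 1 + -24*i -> [1, -23, -47, -71, -95]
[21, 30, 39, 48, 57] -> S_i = 21 + 9*i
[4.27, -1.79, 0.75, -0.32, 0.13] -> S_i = 4.27*(-0.42)^i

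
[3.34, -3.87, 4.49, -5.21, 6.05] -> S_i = 3.34*(-1.16)^i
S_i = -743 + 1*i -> [-743, -742, -741, -740, -739]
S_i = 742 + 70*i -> [742, 812, 882, 952, 1022]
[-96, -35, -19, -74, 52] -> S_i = Random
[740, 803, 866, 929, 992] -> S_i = 740 + 63*i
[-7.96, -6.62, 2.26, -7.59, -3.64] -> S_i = Random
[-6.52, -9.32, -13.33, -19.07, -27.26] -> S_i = -6.52*1.43^i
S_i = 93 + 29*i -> [93, 122, 151, 180, 209]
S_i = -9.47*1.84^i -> [-9.47, -17.42, -32.06, -58.99, -108.55]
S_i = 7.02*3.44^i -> [7.02, 24.15, 83.07, 285.77, 983.04]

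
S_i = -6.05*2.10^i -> [-6.05, -12.7, -26.68, -56.03, -117.66]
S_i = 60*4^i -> [60, 240, 960, 3840, 15360]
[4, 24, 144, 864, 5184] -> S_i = 4*6^i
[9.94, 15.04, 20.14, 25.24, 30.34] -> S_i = 9.94 + 5.10*i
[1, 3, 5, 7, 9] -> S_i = 1 + 2*i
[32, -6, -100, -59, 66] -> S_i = Random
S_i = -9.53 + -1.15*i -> [-9.53, -10.68, -11.83, -12.98, -14.13]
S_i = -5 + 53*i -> [-5, 48, 101, 154, 207]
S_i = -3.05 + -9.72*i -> [-3.05, -12.77, -22.49, -32.21, -41.93]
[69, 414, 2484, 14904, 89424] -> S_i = 69*6^i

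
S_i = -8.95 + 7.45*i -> [-8.95, -1.5, 5.95, 13.4, 20.85]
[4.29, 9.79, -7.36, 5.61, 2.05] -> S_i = Random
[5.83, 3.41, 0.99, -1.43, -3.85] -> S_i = 5.83 + -2.42*i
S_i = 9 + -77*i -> [9, -68, -145, -222, -299]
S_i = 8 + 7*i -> [8, 15, 22, 29, 36]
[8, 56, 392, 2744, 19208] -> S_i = 8*7^i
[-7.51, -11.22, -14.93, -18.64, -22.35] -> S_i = -7.51 + -3.71*i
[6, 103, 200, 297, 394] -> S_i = 6 + 97*i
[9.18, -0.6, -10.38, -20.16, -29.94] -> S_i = 9.18 + -9.78*i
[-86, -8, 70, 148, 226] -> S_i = -86 + 78*i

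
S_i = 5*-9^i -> [5, -45, 405, -3645, 32805]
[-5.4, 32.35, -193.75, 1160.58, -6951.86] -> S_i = -5.40*(-5.99)^i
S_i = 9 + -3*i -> [9, 6, 3, 0, -3]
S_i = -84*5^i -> [-84, -420, -2100, -10500, -52500]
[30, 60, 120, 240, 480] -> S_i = 30*2^i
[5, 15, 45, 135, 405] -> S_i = 5*3^i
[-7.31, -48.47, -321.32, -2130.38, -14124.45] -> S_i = -7.31*6.63^i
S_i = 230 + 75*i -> [230, 305, 380, 455, 530]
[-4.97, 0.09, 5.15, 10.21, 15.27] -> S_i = -4.97 + 5.06*i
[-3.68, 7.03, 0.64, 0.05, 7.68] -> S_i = Random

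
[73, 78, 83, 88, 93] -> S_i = 73 + 5*i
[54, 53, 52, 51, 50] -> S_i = 54 + -1*i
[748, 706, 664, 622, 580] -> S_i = 748 + -42*i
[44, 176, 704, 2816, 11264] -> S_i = 44*4^i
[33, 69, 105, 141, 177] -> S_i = 33 + 36*i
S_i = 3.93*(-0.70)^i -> [3.93, -2.75, 1.93, -1.35, 0.94]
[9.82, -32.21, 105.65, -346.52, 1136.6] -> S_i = 9.82*(-3.28)^i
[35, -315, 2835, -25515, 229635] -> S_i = 35*-9^i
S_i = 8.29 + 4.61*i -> [8.29, 12.9, 17.51, 22.12, 26.73]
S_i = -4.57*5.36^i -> [-4.57, -24.5, -131.29, -703.74, -3772.03]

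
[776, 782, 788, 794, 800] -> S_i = 776 + 6*i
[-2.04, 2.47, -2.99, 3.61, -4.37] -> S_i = -2.04*(-1.21)^i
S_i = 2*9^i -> [2, 18, 162, 1458, 13122]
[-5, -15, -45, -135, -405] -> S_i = -5*3^i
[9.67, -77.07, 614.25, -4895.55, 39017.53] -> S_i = 9.67*(-7.97)^i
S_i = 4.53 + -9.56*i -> [4.53, -5.03, -14.59, -24.15, -33.71]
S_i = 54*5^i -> [54, 270, 1350, 6750, 33750]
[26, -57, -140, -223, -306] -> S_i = 26 + -83*i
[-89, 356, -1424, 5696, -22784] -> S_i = -89*-4^i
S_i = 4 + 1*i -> [4, 5, 6, 7, 8]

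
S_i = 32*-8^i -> [32, -256, 2048, -16384, 131072]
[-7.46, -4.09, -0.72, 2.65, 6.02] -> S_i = -7.46 + 3.37*i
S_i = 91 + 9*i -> [91, 100, 109, 118, 127]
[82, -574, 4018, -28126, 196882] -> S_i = 82*-7^i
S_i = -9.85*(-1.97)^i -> [-9.85, 19.4, -38.23, 75.31, -148.35]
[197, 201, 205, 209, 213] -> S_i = 197 + 4*i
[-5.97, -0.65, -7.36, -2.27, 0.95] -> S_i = Random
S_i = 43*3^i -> [43, 129, 387, 1161, 3483]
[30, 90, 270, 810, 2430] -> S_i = 30*3^i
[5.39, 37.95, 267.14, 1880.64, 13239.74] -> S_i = 5.39*7.04^i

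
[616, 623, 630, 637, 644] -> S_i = 616 + 7*i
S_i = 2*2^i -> [2, 4, 8, 16, 32]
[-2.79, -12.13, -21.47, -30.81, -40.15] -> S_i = -2.79 + -9.34*i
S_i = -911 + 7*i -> [-911, -904, -897, -890, -883]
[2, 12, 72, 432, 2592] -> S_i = 2*6^i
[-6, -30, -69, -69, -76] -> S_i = Random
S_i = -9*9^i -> [-9, -81, -729, -6561, -59049]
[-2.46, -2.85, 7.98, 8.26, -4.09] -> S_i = Random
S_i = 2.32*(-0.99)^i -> [2.32, -2.3, 2.27, -2.25, 2.23]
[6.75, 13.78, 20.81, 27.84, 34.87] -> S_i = 6.75 + 7.03*i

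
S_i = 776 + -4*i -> [776, 772, 768, 764, 760]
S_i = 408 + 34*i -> [408, 442, 476, 510, 544]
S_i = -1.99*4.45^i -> [-1.99, -8.86, -39.41, -175.36, -780.36]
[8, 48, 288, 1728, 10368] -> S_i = 8*6^i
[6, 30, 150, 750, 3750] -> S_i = 6*5^i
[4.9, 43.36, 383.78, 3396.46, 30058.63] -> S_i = 4.90*8.85^i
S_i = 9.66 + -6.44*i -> [9.66, 3.22, -3.22, -9.66, -16.1]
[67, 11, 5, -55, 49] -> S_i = Random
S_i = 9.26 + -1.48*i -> [9.26, 7.78, 6.3, 4.82, 3.34]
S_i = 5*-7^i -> [5, -35, 245, -1715, 12005]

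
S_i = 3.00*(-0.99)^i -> [3.0, -2.97, 2.94, -2.91, 2.88]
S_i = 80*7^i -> [80, 560, 3920, 27440, 192080]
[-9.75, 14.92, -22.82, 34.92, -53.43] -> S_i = -9.75*(-1.53)^i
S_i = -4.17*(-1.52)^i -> [-4.17, 6.34, -9.63, 14.64, -22.26]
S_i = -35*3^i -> [-35, -105, -315, -945, -2835]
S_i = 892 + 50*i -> [892, 942, 992, 1042, 1092]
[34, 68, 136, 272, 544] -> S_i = 34*2^i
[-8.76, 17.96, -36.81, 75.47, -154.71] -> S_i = -8.76*(-2.05)^i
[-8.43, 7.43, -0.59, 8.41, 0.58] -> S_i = Random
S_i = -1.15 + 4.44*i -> [-1.15, 3.29, 7.73, 12.17, 16.61]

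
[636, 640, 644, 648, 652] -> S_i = 636 + 4*i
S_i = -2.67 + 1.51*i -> [-2.67, -1.16, 0.35, 1.86, 3.37]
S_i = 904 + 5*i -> [904, 909, 914, 919, 924]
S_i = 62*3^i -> [62, 186, 558, 1674, 5022]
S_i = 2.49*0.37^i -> [2.49, 0.92, 0.34, 0.13, 0.05]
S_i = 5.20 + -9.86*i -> [5.2, -4.66, -14.52, -24.38, -34.24]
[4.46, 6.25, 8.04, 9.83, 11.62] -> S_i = 4.46 + 1.79*i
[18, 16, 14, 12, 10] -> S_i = 18 + -2*i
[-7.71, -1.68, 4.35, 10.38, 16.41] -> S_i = -7.71 + 6.03*i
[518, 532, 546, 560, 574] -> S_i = 518 + 14*i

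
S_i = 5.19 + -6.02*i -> [5.19, -0.83, -6.85, -12.87, -18.89]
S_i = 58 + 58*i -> [58, 116, 174, 232, 290]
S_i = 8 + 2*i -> [8, 10, 12, 14, 16]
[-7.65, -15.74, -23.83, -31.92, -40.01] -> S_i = -7.65 + -8.09*i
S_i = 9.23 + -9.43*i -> [9.23, -0.2, -9.63, -19.06, -28.49]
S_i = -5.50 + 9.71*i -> [-5.5, 4.21, 13.92, 23.63, 33.34]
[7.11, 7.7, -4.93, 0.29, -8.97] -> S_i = Random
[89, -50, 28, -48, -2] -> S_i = Random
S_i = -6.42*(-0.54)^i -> [-6.42, 3.47, -1.87, 1.01, -0.55]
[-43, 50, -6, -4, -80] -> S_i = Random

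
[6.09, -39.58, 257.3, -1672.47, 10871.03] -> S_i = 6.09*(-6.50)^i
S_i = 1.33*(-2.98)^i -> [1.33, -3.96, 11.81, -35.2, 104.89]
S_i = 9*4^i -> [9, 36, 144, 576, 2304]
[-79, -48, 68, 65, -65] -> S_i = Random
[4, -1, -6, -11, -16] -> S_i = 4 + -5*i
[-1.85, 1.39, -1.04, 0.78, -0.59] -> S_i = -1.85*(-0.75)^i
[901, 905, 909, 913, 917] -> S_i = 901 + 4*i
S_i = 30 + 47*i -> [30, 77, 124, 171, 218]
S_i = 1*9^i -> [1, 9, 81, 729, 6561]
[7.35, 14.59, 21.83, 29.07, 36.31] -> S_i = 7.35 + 7.24*i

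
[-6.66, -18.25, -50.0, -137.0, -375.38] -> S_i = -6.66*2.74^i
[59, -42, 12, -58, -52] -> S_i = Random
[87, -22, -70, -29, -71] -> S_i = Random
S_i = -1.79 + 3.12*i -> [-1.79, 1.33, 4.45, 7.57, 10.69]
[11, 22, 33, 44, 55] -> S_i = 11 + 11*i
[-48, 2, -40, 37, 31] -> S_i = Random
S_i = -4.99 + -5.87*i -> [-4.99, -10.86, -16.73, -22.6, -28.47]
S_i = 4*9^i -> [4, 36, 324, 2916, 26244]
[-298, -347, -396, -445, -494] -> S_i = -298 + -49*i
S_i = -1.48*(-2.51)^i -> [-1.48, 3.71, -9.32, 23.4, -58.74]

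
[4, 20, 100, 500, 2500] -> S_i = 4*5^i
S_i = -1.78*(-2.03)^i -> [-1.78, 3.61, -7.34, 14.89, -30.23]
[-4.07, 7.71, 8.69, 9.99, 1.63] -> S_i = Random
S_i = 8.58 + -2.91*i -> [8.58, 5.67, 2.76, -0.15, -3.06]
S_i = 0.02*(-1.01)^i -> [0.02, -0.02, 0.02, -0.02, 0.02]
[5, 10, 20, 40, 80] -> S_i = 5*2^i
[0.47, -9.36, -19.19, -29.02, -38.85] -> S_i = 0.47 + -9.83*i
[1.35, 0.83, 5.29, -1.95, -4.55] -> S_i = Random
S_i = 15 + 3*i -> [15, 18, 21, 24, 27]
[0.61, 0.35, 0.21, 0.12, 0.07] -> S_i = 0.61*0.58^i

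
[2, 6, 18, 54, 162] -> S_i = 2*3^i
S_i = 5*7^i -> [5, 35, 245, 1715, 12005]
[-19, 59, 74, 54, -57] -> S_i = Random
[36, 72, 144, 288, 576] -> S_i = 36*2^i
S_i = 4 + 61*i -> [4, 65, 126, 187, 248]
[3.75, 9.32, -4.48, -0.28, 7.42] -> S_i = Random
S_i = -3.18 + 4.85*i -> [-3.18, 1.67, 6.52, 11.37, 16.22]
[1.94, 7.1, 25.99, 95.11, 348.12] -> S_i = 1.94*3.66^i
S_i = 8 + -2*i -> [8, 6, 4, 2, 0]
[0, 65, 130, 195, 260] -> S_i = 0 + 65*i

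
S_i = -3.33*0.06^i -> [-3.33, -0.2, -0.01, -0.0, -0.0]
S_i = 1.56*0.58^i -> [1.56, 0.9, 0.52, 0.3, 0.18]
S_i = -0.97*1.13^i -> [-0.97, -1.1, -1.24, -1.4, -1.58]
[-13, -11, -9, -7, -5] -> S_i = -13 + 2*i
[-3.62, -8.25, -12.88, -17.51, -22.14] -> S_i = -3.62 + -4.63*i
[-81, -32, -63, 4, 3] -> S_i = Random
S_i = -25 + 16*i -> [-25, -9, 7, 23, 39]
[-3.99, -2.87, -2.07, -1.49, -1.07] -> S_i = -3.99*0.72^i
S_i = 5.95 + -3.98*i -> [5.95, 1.97, -2.01, -5.99, -9.97]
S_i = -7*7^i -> [-7, -49, -343, -2401, -16807]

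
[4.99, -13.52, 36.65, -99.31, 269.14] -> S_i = 4.99*(-2.71)^i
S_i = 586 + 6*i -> [586, 592, 598, 604, 610]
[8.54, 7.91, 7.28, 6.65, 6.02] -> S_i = 8.54 + -0.63*i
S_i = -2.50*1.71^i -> [-2.5, -4.28, -7.31, -12.5, -21.38]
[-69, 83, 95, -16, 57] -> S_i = Random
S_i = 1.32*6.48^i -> [1.32, 8.55, 55.43, 359.17, 2327.42]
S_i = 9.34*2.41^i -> [9.34, 22.51, 54.25, 130.74, 315.08]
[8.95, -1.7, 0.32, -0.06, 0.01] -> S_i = 8.95*(-0.19)^i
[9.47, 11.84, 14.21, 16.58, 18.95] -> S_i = 9.47 + 2.37*i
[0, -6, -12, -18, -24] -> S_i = 0 + -6*i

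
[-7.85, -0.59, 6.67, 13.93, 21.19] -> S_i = -7.85 + 7.26*i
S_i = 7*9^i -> [7, 63, 567, 5103, 45927]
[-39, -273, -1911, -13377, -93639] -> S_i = -39*7^i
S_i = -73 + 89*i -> [-73, 16, 105, 194, 283]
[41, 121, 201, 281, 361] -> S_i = 41 + 80*i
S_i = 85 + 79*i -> [85, 164, 243, 322, 401]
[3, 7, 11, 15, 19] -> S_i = 3 + 4*i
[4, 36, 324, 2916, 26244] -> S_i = 4*9^i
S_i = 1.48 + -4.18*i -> [1.48, -2.7, -6.88, -11.06, -15.24]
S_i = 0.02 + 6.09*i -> [0.02, 6.11, 12.2, 18.29, 24.38]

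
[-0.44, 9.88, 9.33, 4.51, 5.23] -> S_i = Random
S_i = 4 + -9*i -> [4, -5, -14, -23, -32]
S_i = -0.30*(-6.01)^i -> [-0.3, 1.8, -10.84, 65.12, -391.4]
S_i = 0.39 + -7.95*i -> [0.39, -7.56, -15.51, -23.46, -31.41]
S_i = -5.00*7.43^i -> [-5.0, -37.15, -276.02, -2050.86, -15237.9]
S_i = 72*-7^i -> [72, -504, 3528, -24696, 172872]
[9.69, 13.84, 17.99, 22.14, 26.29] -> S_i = 9.69 + 4.15*i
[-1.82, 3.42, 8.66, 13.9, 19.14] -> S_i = -1.82 + 5.24*i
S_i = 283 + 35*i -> [283, 318, 353, 388, 423]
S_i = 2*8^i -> [2, 16, 128, 1024, 8192]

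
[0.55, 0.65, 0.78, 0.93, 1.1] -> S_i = 0.55*1.19^i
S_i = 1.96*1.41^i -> [1.96, 2.76, 3.9, 5.49, 7.75]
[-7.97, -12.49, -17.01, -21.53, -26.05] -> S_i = -7.97 + -4.52*i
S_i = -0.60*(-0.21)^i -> [-0.6, 0.13, -0.03, 0.01, -0.0]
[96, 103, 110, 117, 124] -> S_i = 96 + 7*i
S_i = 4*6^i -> [4, 24, 144, 864, 5184]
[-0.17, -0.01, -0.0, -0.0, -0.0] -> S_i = -0.17*0.07^i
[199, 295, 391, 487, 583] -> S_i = 199 + 96*i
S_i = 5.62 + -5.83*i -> [5.62, -0.21, -6.04, -11.87, -17.7]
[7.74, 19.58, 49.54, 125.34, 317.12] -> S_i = 7.74*2.53^i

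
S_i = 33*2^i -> [33, 66, 132, 264, 528]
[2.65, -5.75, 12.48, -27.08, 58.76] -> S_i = 2.65*(-2.17)^i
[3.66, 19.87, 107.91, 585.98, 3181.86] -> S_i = 3.66*5.43^i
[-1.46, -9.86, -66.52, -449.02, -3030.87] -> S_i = -1.46*6.75^i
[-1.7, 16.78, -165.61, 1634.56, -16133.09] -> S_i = -1.70*(-9.87)^i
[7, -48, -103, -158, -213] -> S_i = 7 + -55*i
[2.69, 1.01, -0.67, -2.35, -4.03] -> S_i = 2.69 + -1.68*i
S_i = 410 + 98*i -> [410, 508, 606, 704, 802]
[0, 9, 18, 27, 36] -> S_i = 0 + 9*i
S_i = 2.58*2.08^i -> [2.58, 5.37, 11.16, 23.22, 48.29]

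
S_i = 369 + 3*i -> [369, 372, 375, 378, 381]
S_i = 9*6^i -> [9, 54, 324, 1944, 11664]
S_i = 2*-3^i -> [2, -6, 18, -54, 162]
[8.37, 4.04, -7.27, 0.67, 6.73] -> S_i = Random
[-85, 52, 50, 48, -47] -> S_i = Random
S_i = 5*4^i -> [5, 20, 80, 320, 1280]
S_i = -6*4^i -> [-6, -24, -96, -384, -1536]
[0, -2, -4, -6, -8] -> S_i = 0 + -2*i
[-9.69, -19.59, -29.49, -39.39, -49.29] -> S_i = -9.69 + -9.90*i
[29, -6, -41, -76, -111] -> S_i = 29 + -35*i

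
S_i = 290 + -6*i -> [290, 284, 278, 272, 266]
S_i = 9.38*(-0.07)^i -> [9.38, -0.66, 0.05, -0.0, 0.0]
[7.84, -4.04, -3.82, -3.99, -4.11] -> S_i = Random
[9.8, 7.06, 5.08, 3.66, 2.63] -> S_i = 9.80*0.72^i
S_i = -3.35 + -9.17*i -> [-3.35, -12.52, -21.69, -30.86, -40.03]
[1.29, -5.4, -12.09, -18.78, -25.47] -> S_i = 1.29 + -6.69*i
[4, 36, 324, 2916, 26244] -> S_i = 4*9^i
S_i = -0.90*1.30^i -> [-0.9, -1.17, -1.52, -1.98, -2.57]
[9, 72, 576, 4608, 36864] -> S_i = 9*8^i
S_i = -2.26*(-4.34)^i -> [-2.26, 9.81, -42.57, 184.75, -801.8]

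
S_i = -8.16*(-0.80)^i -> [-8.16, 6.53, -5.22, 4.18, -3.34]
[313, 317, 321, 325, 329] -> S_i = 313 + 4*i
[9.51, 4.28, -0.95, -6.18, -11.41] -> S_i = 9.51 + -5.23*i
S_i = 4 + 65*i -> [4, 69, 134, 199, 264]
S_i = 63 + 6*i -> [63, 69, 75, 81, 87]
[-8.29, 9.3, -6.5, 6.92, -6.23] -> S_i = Random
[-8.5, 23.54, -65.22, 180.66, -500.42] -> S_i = -8.50*(-2.77)^i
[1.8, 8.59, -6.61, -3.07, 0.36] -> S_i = Random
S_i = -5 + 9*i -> [-5, 4, 13, 22, 31]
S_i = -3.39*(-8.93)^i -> [-3.39, 30.27, -270.34, 2414.09, -21557.85]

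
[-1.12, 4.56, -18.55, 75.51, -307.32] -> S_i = -1.12*(-4.07)^i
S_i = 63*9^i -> [63, 567, 5103, 45927, 413343]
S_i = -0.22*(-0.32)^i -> [-0.22, 0.07, -0.02, 0.01, -0.0]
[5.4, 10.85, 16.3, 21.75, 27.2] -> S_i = 5.40 + 5.45*i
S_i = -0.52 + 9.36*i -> [-0.52, 8.84, 18.2, 27.56, 36.92]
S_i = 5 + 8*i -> [5, 13, 21, 29, 37]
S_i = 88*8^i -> [88, 704, 5632, 45056, 360448]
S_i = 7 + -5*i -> [7, 2, -3, -8, -13]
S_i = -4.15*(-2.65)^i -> [-4.15, 11.0, -29.14, 77.23, -204.66]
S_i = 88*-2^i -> [88, -176, 352, -704, 1408]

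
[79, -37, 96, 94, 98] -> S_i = Random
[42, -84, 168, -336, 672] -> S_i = 42*-2^i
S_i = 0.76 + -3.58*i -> [0.76, -2.82, -6.4, -9.98, -13.56]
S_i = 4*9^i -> [4, 36, 324, 2916, 26244]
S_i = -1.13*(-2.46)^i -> [-1.13, 2.78, -6.84, 16.82, -41.38]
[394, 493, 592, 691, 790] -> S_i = 394 + 99*i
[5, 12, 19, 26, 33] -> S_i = 5 + 7*i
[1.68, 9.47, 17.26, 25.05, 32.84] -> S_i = 1.68 + 7.79*i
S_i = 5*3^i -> [5, 15, 45, 135, 405]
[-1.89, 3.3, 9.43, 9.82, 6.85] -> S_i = Random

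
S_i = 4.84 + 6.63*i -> [4.84, 11.47, 18.1, 24.73, 31.36]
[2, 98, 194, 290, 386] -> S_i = 2 + 96*i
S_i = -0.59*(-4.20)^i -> [-0.59, 2.48, -10.41, 43.71, -183.59]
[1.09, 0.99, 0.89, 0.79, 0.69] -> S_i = 1.09 + -0.10*i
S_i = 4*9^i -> [4, 36, 324, 2916, 26244]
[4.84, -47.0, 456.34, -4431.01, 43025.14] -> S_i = 4.84*(-9.71)^i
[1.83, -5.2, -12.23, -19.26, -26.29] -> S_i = 1.83 + -7.03*i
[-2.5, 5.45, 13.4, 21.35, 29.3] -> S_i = -2.50 + 7.95*i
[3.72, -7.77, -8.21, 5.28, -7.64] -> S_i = Random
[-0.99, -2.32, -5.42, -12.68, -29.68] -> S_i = -0.99*2.34^i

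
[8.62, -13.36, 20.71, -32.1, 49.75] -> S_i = 8.62*(-1.55)^i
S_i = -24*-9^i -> [-24, 216, -1944, 17496, -157464]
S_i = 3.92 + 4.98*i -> [3.92, 8.9, 13.88, 18.86, 23.84]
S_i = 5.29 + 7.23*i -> [5.29, 12.52, 19.75, 26.98, 34.21]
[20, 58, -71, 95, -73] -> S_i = Random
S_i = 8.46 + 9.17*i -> [8.46, 17.63, 26.8, 35.97, 45.14]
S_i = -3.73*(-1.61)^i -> [-3.73, 6.01, -9.67, 15.57, -25.06]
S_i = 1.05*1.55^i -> [1.05, 1.63, 2.52, 3.91, 6.06]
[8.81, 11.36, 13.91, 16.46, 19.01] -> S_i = 8.81 + 2.55*i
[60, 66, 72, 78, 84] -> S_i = 60 + 6*i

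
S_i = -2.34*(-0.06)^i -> [-2.34, 0.14, -0.01, 0.0, -0.0]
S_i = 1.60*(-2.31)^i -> [1.6, -3.7, 8.54, -19.72, 45.56]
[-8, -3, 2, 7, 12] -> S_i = -8 + 5*i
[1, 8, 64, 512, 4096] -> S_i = 1*8^i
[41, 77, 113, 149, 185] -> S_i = 41 + 36*i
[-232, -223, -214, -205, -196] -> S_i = -232 + 9*i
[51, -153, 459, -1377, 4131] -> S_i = 51*-3^i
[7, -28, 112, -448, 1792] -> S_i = 7*-4^i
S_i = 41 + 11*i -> [41, 52, 63, 74, 85]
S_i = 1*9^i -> [1, 9, 81, 729, 6561]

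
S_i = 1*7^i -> [1, 7, 49, 343, 2401]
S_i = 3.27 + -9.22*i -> [3.27, -5.95, -15.17, -24.39, -33.61]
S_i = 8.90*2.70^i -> [8.9, 24.03, 64.88, 175.18, 472.98]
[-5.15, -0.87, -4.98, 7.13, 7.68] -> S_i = Random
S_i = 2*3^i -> [2, 6, 18, 54, 162]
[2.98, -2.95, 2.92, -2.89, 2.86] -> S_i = 2.98*(-0.99)^i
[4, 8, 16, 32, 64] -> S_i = 4*2^i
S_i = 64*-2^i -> [64, -128, 256, -512, 1024]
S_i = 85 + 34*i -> [85, 119, 153, 187, 221]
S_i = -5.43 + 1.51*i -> [-5.43, -3.92, -2.41, -0.9, 0.61]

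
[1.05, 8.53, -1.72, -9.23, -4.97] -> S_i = Random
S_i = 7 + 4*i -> [7, 11, 15, 19, 23]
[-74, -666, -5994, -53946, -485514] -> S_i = -74*9^i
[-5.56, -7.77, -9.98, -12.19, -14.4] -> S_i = -5.56 + -2.21*i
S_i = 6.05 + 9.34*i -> [6.05, 15.39, 24.73, 34.07, 43.41]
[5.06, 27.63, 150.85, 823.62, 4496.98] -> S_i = 5.06*5.46^i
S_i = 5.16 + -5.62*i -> [5.16, -0.46, -6.08, -11.7, -17.32]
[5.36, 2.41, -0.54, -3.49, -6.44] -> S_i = 5.36 + -2.95*i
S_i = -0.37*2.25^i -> [-0.37, -0.83, -1.87, -4.21, -9.48]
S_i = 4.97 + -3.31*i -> [4.97, 1.66, -1.65, -4.96, -8.27]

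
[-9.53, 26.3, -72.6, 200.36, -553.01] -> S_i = -9.53*(-2.76)^i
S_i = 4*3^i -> [4, 12, 36, 108, 324]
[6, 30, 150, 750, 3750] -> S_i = 6*5^i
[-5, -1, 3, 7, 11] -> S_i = -5 + 4*i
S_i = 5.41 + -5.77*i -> [5.41, -0.36, -6.13, -11.9, -17.67]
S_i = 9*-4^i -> [9, -36, 144, -576, 2304]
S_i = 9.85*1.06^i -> [9.85, 10.44, 11.07, 11.73, 12.44]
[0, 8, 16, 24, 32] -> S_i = 0 + 8*i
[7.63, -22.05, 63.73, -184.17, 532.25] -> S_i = 7.63*(-2.89)^i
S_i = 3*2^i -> [3, 6, 12, 24, 48]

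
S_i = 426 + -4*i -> [426, 422, 418, 414, 410]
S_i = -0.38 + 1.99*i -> [-0.38, 1.61, 3.6, 5.59, 7.58]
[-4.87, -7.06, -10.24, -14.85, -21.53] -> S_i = -4.87*1.45^i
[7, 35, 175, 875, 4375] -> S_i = 7*5^i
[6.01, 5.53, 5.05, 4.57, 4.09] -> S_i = 6.01 + -0.48*i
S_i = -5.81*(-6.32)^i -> [-5.81, 36.72, -232.07, 1466.65, -9269.25]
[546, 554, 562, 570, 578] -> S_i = 546 + 8*i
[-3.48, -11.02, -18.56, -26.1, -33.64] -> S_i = -3.48 + -7.54*i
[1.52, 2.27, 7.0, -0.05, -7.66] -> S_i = Random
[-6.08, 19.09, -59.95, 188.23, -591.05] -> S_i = -6.08*(-3.14)^i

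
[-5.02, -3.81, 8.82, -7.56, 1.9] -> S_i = Random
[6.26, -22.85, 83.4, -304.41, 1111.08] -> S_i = 6.26*(-3.65)^i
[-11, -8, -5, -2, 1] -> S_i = -11 + 3*i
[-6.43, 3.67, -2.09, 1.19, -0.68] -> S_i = -6.43*(-0.57)^i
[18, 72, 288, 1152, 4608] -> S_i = 18*4^i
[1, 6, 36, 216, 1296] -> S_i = 1*6^i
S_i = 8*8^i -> [8, 64, 512, 4096, 32768]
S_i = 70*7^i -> [70, 490, 3430, 24010, 168070]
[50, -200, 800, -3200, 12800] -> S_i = 50*-4^i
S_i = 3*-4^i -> [3, -12, 48, -192, 768]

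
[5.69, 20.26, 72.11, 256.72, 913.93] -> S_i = 5.69*3.56^i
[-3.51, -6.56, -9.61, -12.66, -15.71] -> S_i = -3.51 + -3.05*i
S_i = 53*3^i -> [53, 159, 477, 1431, 4293]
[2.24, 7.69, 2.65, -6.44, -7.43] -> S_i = Random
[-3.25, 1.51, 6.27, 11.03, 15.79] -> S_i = -3.25 + 4.76*i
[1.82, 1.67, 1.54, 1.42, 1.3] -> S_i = 1.82*0.92^i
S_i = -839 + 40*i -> [-839, -799, -759, -719, -679]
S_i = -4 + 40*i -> [-4, 36, 76, 116, 156]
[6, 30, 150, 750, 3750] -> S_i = 6*5^i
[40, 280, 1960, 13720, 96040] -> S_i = 40*7^i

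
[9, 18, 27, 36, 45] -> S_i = 9 + 9*i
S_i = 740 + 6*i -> [740, 746, 752, 758, 764]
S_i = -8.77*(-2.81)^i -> [-8.77, 24.64, -69.25, 194.59, -546.8]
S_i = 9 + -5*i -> [9, 4, -1, -6, -11]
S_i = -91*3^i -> [-91, -273, -819, -2457, -7371]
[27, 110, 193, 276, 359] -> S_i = 27 + 83*i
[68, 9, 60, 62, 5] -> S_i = Random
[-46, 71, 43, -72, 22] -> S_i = Random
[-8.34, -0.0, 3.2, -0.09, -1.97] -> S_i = Random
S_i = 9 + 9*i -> [9, 18, 27, 36, 45]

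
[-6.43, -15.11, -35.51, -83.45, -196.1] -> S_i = -6.43*2.35^i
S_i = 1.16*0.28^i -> [1.16, 0.32, 0.09, 0.03, 0.01]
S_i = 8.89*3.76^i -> [8.89, 33.43, 125.68, 472.57, 1776.86]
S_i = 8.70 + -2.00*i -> [8.7, 6.7, 4.7, 2.7, 0.7]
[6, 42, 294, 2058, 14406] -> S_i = 6*7^i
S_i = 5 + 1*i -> [5, 6, 7, 8, 9]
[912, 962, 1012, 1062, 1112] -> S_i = 912 + 50*i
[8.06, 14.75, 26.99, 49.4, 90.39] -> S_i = 8.06*1.83^i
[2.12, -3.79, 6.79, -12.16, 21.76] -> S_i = 2.12*(-1.79)^i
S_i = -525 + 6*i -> [-525, -519, -513, -507, -501]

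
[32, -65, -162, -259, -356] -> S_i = 32 + -97*i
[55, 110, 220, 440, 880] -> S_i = 55*2^i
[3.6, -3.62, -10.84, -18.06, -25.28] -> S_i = 3.60 + -7.22*i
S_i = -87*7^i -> [-87, -609, -4263, -29841, -208887]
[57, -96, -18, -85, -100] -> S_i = Random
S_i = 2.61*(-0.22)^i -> [2.61, -0.57, 0.13, -0.03, 0.01]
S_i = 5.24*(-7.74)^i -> [5.24, -40.56, 313.92, -2429.71, 18805.94]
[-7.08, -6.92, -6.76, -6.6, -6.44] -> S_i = -7.08 + 0.16*i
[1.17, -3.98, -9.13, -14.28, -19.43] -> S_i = 1.17 + -5.15*i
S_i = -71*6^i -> [-71, -426, -2556, -15336, -92016]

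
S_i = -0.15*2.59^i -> [-0.15, -0.39, -1.01, -2.61, -6.75]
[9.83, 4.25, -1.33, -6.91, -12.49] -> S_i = 9.83 + -5.58*i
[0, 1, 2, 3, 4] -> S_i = 0 + 1*i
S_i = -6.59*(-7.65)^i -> [-6.59, 50.41, -385.66, 2950.32, -22569.98]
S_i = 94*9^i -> [94, 846, 7614, 68526, 616734]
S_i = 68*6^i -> [68, 408, 2448, 14688, 88128]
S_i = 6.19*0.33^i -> [6.19, 2.04, 0.67, 0.22, 0.07]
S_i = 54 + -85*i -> [54, -31, -116, -201, -286]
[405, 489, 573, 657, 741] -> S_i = 405 + 84*i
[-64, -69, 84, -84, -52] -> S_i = Random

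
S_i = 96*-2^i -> [96, -192, 384, -768, 1536]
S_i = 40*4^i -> [40, 160, 640, 2560, 10240]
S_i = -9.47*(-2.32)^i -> [-9.47, 21.97, -50.97, 118.25, -274.35]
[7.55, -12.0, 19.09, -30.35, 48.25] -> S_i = 7.55*(-1.59)^i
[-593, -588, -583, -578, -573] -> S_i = -593 + 5*i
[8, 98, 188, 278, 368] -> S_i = 8 + 90*i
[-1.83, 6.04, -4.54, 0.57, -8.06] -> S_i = Random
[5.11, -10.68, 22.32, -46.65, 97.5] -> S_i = 5.11*(-2.09)^i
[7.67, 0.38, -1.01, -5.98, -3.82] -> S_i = Random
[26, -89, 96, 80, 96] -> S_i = Random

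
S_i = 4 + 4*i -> [4, 8, 12, 16, 20]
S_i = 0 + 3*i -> [0, 3, 6, 9, 12]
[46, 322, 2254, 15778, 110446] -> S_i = 46*7^i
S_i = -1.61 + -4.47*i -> [-1.61, -6.08, -10.55, -15.02, -19.49]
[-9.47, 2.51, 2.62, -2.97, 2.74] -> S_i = Random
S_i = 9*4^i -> [9, 36, 144, 576, 2304]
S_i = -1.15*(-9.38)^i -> [-1.15, 10.79, -101.18, 949.09, -8902.44]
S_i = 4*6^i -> [4, 24, 144, 864, 5184]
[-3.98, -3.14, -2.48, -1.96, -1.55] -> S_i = -3.98*0.79^i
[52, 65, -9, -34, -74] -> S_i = Random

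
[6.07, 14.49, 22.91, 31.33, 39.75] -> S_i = 6.07 + 8.42*i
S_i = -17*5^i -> [-17, -85, -425, -2125, -10625]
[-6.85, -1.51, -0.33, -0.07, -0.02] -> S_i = -6.85*0.22^i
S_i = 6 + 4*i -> [6, 10, 14, 18, 22]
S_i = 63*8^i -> [63, 504, 4032, 32256, 258048]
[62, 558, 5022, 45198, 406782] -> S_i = 62*9^i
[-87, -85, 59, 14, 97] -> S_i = Random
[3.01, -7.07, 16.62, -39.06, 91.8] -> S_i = 3.01*(-2.35)^i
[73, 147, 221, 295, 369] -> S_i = 73 + 74*i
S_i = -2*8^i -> [-2, -16, -128, -1024, -8192]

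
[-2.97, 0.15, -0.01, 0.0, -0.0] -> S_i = -2.97*(-0.05)^i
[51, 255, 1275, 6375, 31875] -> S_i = 51*5^i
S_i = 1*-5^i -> [1, -5, 25, -125, 625]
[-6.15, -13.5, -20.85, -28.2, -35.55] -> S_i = -6.15 + -7.35*i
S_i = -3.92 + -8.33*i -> [-3.92, -12.25, -20.58, -28.91, -37.24]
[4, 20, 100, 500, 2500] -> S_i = 4*5^i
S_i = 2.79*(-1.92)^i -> [2.79, -5.36, 10.29, -19.75, 37.91]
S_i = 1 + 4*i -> [1, 5, 9, 13, 17]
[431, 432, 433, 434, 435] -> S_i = 431 + 1*i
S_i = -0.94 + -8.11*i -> [-0.94, -9.05, -17.16, -25.27, -33.38]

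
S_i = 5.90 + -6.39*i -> [5.9, -0.49, -6.88, -13.27, -19.66]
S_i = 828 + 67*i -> [828, 895, 962, 1029, 1096]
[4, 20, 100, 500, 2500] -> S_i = 4*5^i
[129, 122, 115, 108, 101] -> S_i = 129 + -7*i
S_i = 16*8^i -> [16, 128, 1024, 8192, 65536]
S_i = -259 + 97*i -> [-259, -162, -65, 32, 129]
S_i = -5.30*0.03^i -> [-5.3, -0.16, -0.0, -0.0, -0.0]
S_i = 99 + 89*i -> [99, 188, 277, 366, 455]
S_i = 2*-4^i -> [2, -8, 32, -128, 512]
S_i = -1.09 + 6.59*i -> [-1.09, 5.5, 12.09, 18.68, 25.27]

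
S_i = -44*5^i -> [-44, -220, -1100, -5500, -27500]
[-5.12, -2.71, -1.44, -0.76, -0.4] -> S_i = -5.12*0.53^i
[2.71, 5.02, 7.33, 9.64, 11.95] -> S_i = 2.71 + 2.31*i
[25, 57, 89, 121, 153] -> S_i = 25 + 32*i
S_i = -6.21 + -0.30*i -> [-6.21, -6.51, -6.81, -7.11, -7.41]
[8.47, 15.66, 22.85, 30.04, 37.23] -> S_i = 8.47 + 7.19*i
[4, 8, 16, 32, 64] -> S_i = 4*2^i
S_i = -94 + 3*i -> [-94, -91, -88, -85, -82]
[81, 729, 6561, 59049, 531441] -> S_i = 81*9^i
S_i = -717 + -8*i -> [-717, -725, -733, -741, -749]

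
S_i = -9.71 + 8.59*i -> [-9.71, -1.12, 7.47, 16.06, 24.65]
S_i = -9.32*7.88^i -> [-9.32, -73.44, -578.72, -4560.31, -35935.26]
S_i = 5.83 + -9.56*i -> [5.83, -3.73, -13.29, -22.85, -32.41]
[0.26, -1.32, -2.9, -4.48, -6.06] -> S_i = 0.26 + -1.58*i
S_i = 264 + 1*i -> [264, 265, 266, 267, 268]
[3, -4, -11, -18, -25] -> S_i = 3 + -7*i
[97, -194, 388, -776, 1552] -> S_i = 97*-2^i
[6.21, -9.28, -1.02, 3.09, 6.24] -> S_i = Random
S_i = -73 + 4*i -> [-73, -69, -65, -61, -57]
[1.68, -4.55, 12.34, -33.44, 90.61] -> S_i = 1.68*(-2.71)^i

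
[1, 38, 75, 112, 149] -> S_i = 1 + 37*i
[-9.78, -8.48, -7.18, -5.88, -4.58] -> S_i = -9.78 + 1.30*i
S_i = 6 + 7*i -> [6, 13, 20, 27, 34]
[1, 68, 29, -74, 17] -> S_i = Random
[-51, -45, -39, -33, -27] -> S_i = -51 + 6*i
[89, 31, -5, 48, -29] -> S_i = Random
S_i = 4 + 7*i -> [4, 11, 18, 25, 32]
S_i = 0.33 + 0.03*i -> [0.33, 0.36, 0.39, 0.42, 0.45]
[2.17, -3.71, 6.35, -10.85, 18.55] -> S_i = 2.17*(-1.71)^i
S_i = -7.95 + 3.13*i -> [-7.95, -4.82, -1.69, 1.44, 4.57]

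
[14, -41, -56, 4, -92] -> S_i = Random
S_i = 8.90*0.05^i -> [8.9, 0.45, 0.02, 0.0, 0.0]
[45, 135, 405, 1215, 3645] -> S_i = 45*3^i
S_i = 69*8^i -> [69, 552, 4416, 35328, 282624]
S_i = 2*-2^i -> [2, -4, 8, -16, 32]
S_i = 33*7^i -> [33, 231, 1617, 11319, 79233]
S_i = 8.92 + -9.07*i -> [8.92, -0.15, -9.22, -18.29, -27.36]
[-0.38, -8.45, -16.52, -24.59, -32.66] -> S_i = -0.38 + -8.07*i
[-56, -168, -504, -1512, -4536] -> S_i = -56*3^i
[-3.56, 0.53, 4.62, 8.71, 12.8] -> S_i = -3.56 + 4.09*i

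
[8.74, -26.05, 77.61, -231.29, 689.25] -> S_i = 8.74*(-2.98)^i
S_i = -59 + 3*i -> [-59, -56, -53, -50, -47]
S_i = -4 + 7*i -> [-4, 3, 10, 17, 24]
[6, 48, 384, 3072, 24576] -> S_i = 6*8^i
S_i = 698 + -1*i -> [698, 697, 696, 695, 694]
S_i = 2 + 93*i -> [2, 95, 188, 281, 374]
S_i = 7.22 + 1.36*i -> [7.22, 8.58, 9.94, 11.3, 12.66]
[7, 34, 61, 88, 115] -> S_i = 7 + 27*i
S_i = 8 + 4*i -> [8, 12, 16, 20, 24]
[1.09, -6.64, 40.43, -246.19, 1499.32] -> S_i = 1.09*(-6.09)^i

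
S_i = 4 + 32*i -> [4, 36, 68, 100, 132]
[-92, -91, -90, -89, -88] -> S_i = -92 + 1*i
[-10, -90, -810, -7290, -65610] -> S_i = -10*9^i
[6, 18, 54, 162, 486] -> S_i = 6*3^i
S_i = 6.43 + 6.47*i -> [6.43, 12.9, 19.37, 25.84, 32.31]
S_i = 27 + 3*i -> [27, 30, 33, 36, 39]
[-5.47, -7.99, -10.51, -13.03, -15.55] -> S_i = -5.47 + -2.52*i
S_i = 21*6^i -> [21, 126, 756, 4536, 27216]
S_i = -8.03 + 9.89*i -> [-8.03, 1.86, 11.75, 21.64, 31.53]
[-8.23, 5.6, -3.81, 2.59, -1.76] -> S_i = -8.23*(-0.68)^i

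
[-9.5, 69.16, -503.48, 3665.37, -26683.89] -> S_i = -9.50*(-7.28)^i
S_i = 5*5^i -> [5, 25, 125, 625, 3125]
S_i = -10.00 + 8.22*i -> [-10.0, -1.78, 6.44, 14.66, 22.88]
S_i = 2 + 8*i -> [2, 10, 18, 26, 34]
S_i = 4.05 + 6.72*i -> [4.05, 10.77, 17.49, 24.21, 30.93]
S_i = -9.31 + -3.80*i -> [-9.31, -13.11, -16.91, -20.71, -24.51]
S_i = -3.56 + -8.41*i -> [-3.56, -11.97, -20.38, -28.79, -37.2]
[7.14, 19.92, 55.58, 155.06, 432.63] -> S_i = 7.14*2.79^i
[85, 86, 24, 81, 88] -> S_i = Random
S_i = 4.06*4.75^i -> [4.06, 19.28, 91.6, 435.12, 2066.81]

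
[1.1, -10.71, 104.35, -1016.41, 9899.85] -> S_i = 1.10*(-9.74)^i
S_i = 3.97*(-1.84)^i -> [3.97, -7.3, 13.44, -24.73, 45.51]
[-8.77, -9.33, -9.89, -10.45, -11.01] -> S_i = -8.77 + -0.56*i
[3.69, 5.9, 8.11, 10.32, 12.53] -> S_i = 3.69 + 2.21*i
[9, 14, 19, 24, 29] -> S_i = 9 + 5*i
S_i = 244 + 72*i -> [244, 316, 388, 460, 532]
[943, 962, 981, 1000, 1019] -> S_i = 943 + 19*i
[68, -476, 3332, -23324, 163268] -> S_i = 68*-7^i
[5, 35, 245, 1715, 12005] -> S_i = 5*7^i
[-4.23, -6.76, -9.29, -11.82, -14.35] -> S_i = -4.23 + -2.53*i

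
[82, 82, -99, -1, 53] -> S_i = Random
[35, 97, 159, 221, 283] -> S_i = 35 + 62*i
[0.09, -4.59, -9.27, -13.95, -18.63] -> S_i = 0.09 + -4.68*i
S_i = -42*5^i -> [-42, -210, -1050, -5250, -26250]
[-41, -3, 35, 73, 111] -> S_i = -41 + 38*i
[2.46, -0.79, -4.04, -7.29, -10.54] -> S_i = 2.46 + -3.25*i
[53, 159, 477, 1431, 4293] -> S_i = 53*3^i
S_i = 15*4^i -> [15, 60, 240, 960, 3840]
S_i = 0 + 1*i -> [0, 1, 2, 3, 4]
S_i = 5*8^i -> [5, 40, 320, 2560, 20480]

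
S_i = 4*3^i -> [4, 12, 36, 108, 324]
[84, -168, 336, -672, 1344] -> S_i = 84*-2^i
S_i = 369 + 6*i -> [369, 375, 381, 387, 393]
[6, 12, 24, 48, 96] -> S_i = 6*2^i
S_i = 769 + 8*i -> [769, 777, 785, 793, 801]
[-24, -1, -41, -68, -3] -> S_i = Random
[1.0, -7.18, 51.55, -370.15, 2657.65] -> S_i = 1.00*(-7.18)^i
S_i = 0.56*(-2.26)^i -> [0.56, -1.27, 2.86, -6.46, 14.61]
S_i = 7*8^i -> [7, 56, 448, 3584, 28672]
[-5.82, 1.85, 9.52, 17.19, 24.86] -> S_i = -5.82 + 7.67*i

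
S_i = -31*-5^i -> [-31, 155, -775, 3875, -19375]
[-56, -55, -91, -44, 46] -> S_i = Random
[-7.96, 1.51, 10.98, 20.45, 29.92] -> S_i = -7.96 + 9.47*i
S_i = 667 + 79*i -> [667, 746, 825, 904, 983]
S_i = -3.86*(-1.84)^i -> [-3.86, 7.1, -13.07, 24.05, -44.24]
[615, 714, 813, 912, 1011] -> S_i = 615 + 99*i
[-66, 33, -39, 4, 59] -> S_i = Random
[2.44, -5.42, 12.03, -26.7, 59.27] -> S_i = 2.44*(-2.22)^i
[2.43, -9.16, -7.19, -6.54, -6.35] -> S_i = Random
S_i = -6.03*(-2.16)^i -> [-6.03, 13.02, -28.13, 60.77, -131.26]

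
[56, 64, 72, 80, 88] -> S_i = 56 + 8*i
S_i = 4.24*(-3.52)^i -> [4.24, -14.92, 52.54, -184.92, 650.93]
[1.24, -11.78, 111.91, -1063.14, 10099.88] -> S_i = 1.24*(-9.50)^i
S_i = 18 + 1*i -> [18, 19, 20, 21, 22]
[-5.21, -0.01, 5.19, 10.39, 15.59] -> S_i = -5.21 + 5.20*i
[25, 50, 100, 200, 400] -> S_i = 25*2^i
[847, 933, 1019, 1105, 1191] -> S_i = 847 + 86*i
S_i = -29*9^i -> [-29, -261, -2349, -21141, -190269]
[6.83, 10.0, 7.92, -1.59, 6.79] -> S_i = Random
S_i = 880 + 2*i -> [880, 882, 884, 886, 888]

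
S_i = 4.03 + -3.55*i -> [4.03, 0.48, -3.07, -6.62, -10.17]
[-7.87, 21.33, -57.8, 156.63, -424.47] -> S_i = -7.87*(-2.71)^i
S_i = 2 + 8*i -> [2, 10, 18, 26, 34]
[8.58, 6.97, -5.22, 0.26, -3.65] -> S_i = Random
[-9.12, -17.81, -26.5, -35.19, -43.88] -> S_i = -9.12 + -8.69*i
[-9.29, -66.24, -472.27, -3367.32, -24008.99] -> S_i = -9.29*7.13^i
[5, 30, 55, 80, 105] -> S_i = 5 + 25*i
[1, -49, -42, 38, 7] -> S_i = Random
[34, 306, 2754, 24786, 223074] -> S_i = 34*9^i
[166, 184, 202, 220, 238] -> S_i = 166 + 18*i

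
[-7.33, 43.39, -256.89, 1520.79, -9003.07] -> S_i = -7.33*(-5.92)^i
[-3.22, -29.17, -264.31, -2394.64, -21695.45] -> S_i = -3.22*9.06^i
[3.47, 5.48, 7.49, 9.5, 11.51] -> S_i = 3.47 + 2.01*i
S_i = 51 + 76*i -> [51, 127, 203, 279, 355]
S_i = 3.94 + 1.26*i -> [3.94, 5.2, 6.46, 7.72, 8.98]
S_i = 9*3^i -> [9, 27, 81, 243, 729]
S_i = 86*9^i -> [86, 774, 6966, 62694, 564246]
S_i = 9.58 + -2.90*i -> [9.58, 6.68, 3.78, 0.88, -2.02]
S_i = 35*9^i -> [35, 315, 2835, 25515, 229635]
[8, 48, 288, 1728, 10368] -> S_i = 8*6^i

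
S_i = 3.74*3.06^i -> [3.74, 11.44, 35.02, 107.16, 327.91]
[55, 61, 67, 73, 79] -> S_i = 55 + 6*i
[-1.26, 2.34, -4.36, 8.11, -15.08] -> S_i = -1.26*(-1.86)^i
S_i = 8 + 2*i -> [8, 10, 12, 14, 16]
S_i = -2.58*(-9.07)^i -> [-2.58, 23.4, -212.24, 1925.05, -17460.19]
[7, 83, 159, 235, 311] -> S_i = 7 + 76*i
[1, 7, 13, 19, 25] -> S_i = 1 + 6*i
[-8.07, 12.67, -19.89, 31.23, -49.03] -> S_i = -8.07*(-1.57)^i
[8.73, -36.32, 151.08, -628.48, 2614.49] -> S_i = 8.73*(-4.16)^i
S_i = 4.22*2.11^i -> [4.22, 8.9, 18.79, 39.64, 83.65]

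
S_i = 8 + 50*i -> [8, 58, 108, 158, 208]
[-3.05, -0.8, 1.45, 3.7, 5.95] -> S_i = -3.05 + 2.25*i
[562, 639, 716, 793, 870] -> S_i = 562 + 77*i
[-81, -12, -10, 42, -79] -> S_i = Random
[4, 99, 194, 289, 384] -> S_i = 4 + 95*i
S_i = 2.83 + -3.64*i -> [2.83, -0.81, -4.45, -8.09, -11.73]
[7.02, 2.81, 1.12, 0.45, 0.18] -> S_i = 7.02*0.40^i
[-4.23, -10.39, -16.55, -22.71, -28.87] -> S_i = -4.23 + -6.16*i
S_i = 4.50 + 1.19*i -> [4.5, 5.69, 6.88, 8.07, 9.26]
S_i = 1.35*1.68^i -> [1.35, 2.27, 3.81, 6.4, 10.75]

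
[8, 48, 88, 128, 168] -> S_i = 8 + 40*i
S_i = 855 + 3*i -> [855, 858, 861, 864, 867]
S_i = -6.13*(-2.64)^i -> [-6.13, 16.18, -42.72, 112.79, -297.77]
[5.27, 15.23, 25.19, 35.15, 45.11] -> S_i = 5.27 + 9.96*i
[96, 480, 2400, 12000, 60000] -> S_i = 96*5^i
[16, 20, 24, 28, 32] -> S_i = 16 + 4*i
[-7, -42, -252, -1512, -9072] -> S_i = -7*6^i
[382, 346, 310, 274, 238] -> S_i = 382 + -36*i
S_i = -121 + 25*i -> [-121, -96, -71, -46, -21]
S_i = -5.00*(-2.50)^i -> [-5.0, 12.5, -31.25, 78.12, -195.31]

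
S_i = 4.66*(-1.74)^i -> [4.66, -8.11, 14.11, -24.55, 42.72]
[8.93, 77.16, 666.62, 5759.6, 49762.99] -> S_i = 8.93*8.64^i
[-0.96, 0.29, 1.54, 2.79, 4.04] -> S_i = -0.96 + 1.25*i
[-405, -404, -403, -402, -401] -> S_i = -405 + 1*i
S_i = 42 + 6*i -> [42, 48, 54, 60, 66]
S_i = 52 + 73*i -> [52, 125, 198, 271, 344]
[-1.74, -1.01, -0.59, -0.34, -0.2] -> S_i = -1.74*0.58^i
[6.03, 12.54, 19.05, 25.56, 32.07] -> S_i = 6.03 + 6.51*i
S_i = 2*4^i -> [2, 8, 32, 128, 512]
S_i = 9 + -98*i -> [9, -89, -187, -285, -383]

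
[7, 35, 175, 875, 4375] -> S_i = 7*5^i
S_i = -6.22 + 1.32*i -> [-6.22, -4.9, -3.58, -2.26, -0.94]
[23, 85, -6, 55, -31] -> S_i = Random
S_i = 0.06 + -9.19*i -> [0.06, -9.13, -18.32, -27.51, -36.7]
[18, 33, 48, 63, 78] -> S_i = 18 + 15*i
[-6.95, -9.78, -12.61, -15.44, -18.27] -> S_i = -6.95 + -2.83*i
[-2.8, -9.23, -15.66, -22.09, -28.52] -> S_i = -2.80 + -6.43*i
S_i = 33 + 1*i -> [33, 34, 35, 36, 37]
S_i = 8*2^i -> [8, 16, 32, 64, 128]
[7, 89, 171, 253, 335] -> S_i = 7 + 82*i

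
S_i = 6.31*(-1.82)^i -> [6.31, -11.48, 20.9, -38.04, 69.23]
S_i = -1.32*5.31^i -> [-1.32, -7.01, -37.22, -197.63, -1049.43]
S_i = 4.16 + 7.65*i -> [4.16, 11.81, 19.46, 27.11, 34.76]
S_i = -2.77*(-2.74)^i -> [-2.77, 7.59, -20.8, 56.98, -156.13]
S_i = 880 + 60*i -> [880, 940, 1000, 1060, 1120]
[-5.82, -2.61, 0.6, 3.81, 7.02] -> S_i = -5.82 + 3.21*i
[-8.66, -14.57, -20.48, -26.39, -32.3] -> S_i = -8.66 + -5.91*i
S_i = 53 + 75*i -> [53, 128, 203, 278, 353]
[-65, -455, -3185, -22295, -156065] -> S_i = -65*7^i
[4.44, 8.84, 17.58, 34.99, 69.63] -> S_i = 4.44*1.99^i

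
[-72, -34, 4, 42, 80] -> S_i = -72 + 38*i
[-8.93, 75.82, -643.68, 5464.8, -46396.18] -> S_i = -8.93*(-8.49)^i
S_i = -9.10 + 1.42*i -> [-9.1, -7.68, -6.26, -4.84, -3.42]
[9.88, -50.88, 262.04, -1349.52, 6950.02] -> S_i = 9.88*(-5.15)^i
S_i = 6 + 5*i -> [6, 11, 16, 21, 26]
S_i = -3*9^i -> [-3, -27, -243, -2187, -19683]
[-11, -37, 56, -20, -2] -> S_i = Random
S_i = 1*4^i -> [1, 4, 16, 64, 256]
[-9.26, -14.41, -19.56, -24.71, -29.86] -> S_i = -9.26 + -5.15*i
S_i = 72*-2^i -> [72, -144, 288, -576, 1152]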